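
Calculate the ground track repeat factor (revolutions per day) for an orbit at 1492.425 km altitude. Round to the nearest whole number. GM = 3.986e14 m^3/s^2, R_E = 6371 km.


r = 7.863425e+06 m
T = 2*pi*sqrt(r^3/mu) = 6939.5106 s = 115.6585 min
revs/day = 1440 / 115.6585 = 12.4504
Rounded: 12 revolutions per day

12 revolutions per day


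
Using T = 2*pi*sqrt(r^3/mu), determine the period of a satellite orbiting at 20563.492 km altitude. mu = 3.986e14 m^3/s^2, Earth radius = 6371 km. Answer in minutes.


r = 26934.4920 km = 2.6934492e+07 m
T = 2*pi*sqrt(r^3/mu) = 2*pi*sqrt(1.9540081e+22 / 3.986e14)
T = 43992.0707 s = 733.2012 min

733.2012 minutes


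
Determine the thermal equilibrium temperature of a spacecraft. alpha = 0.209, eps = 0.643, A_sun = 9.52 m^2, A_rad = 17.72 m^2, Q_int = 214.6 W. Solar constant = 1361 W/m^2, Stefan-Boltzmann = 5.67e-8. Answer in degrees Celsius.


Numerator = alpha*S*A_sun + Q_int = 0.209*1361*9.52 + 214.6 = 2922.5545 W
Denominator = eps*sigma*A_rad = 0.643*5.67e-8*17.72 = 6.4603753e-07 W/K^4
T^4 = 4.5238153e+09 K^4
T = 259.3440 K = -13.8060 C

-13.8060 degrees Celsius


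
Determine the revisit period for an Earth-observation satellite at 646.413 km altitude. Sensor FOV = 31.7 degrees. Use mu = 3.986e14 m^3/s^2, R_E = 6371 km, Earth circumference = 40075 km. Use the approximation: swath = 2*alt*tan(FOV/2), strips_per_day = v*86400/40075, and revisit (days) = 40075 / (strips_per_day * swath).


swath = 2*646.413*tan(0.2766347) = 367.0517 km
v = sqrt(mu/r) = 7536.6809 m/s = 7.5367 km/s
strips/day = v*86400/40075 = 7.5367*86400/40075 = 16.2488
coverage/day = strips * swath = 16.2488 * 367.0517 = 5964.1370 km
revisit = 40075 / 5964.1370 = 6.7193 days

6.7193 days


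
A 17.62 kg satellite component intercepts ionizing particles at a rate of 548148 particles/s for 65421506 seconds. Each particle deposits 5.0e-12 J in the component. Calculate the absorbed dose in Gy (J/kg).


Total energy deposited = rate * time * E_per
  = 548148 * 65421506 * 5.0e-12 = 179.3033 J
Dose = E_total / mass = 179.3033 / 17.62
Dose = 10.1761 Gy

10.1761 Gy


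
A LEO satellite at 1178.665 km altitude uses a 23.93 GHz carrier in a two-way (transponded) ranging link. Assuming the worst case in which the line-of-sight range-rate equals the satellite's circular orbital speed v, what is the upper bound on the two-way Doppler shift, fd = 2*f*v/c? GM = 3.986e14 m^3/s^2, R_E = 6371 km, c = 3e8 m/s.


r = 7.549665e+06 m
v = sqrt(mu/r) = 7266.1575 m/s (worst-case radial velocity)
f = 23.93 GHz = 2.393e+10 Hz
fd = 2*f*v/c = 2*2.393e+10*7266.1575/3.0e+08
fd = 1.1591943e+06 Hz

1.1592e+06 Hz


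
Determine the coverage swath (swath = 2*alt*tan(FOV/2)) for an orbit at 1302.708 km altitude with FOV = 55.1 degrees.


FOV = 55.1 deg = 0.9616764 rad
swath = 2 * alt * tan(FOV/2) = 2 * 1302.708 * tan(0.4808382)
swath = 2 * 1302.708 * 0.5216767
swath = 1359.1848 km

1359.1848 km


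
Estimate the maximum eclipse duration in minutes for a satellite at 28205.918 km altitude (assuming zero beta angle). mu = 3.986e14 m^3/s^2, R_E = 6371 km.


r = 34576.9180 km
T = 1066.4473 min
Eclipse fraction = arcsin(R_E/r)/pi = arcsin(6371.0000/34576.9180)/pi
= arcsin(0.1842559)/pi = 0.05898751
Eclipse duration = 0.05898751 * 1066.4473 = 62.9071 min

62.9071 minutes


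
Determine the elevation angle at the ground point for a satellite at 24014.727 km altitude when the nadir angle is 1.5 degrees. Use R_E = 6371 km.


r = R_E + alt = 30385.7270 km
Law of sines in the satellite / Earth-center / ground-point triangle:
  sin(nadir)/R_E = sin(90 + el)/r  =>  cos(el) = (r/R_E)*sin(nadir)
cos(el) = (30385.7270 / 6371.0000) * sin(1.5 deg) = 0.1248478
el = arccos(0.1248478) = 82.8280 deg
(Earth-central angle = 90 - nadir - el = 5.6720 deg)

82.8280 degrees


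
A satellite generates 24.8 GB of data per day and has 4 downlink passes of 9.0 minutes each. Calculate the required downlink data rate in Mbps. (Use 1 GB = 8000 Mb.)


total contact time = 4 * 9.0 * 60 = 2160.0000 s
data = 24.8 GB = 198400.0000 Mb
rate = 198400.0000 / 2160.0000 = 91.8519 Mbps

91.8519 Mbps


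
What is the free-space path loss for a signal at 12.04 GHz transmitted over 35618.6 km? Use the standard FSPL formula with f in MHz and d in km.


f = 12.04 GHz = 12040.0000 MHz
d = 35618.6 km
FSPL = 32.44 + 20*log10(12040.0000) + 20*log10(35618.6)
FSPL = 32.44 + 81.6125 + 91.0335
FSPL = 205.0861 dB

205.0861 dB


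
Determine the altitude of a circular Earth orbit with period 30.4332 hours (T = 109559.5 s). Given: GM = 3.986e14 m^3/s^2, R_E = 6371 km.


T = 109559.5 s
r = (mu*T^2/(4*pi^2))^(1/3) = (3.986e14 * 109559.5^2 / (4*pi^2))^(1/3)
r = 4.9487162e+07 m = 49487.1618 km
alt = r - R_E = 49487.1618 - 6371 = 43116.1618 km

43116.1618 km


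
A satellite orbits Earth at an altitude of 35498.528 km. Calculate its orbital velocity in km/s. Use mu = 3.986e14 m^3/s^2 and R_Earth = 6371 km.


r = R_E + alt = 6371.0 + 35498.528 = 41869.5280 km = 4.1869528e+07 m
v = sqrt(mu/r) = sqrt(3.986e14 / 4.1869528e+07) = 3085.4578 m/s = 3.0855 km/s

3.0855 km/s


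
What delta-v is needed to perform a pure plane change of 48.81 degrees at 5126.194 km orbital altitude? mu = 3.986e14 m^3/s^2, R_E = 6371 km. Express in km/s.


r = 11497.1940 km = 1.1497194e+07 m
V = sqrt(mu/r) = 5888.0667 m/s
di = 48.81 deg = 0.8518952 rad
dV = 2*V*sin(di/2) = 2*5888.0667*sin(0.4259476)
dV = 4865.7087 m/s = 4.8657 km/s

4.8657 km/s


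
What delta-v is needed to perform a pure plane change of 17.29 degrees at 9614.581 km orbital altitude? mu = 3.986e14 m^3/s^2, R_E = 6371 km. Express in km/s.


r = 15985.5810 km = 1.5985581e+07 m
V = sqrt(mu/r) = 4993.4929 m/s
di = 17.29 deg = 0.3017674 rad
dV = 2*V*sin(di/2) = 2*4993.4929*sin(0.1508837)
dV = 1501.1625 m/s = 1.5012 km/s

1.5012 km/s


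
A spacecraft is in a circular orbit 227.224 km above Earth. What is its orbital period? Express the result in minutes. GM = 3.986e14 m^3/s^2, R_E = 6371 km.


r = 6598.2240 km = 6.598224e+06 m
T = 2*pi*sqrt(r^3/mu) = 2*pi*sqrt(2.8726397e+20 / 3.986e14)
T = 5333.9852 s = 88.8998 min

88.8998 minutes


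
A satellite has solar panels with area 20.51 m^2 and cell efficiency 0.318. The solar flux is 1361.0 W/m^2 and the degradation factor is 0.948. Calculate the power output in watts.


P = area * eta * S * degradation
P = 20.51 * 0.318 * 1361.0 * 0.948
P = 8415.0993 W

8415.0993 W


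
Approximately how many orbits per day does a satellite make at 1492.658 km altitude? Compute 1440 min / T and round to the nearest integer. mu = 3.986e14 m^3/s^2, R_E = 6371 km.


r = 7.863658e+06 m
T = 2*pi*sqrt(r^3/mu) = 6939.8191 s = 115.6637 min
revs/day = 1440 / 115.6637 = 12.4499
Rounded: 12 revolutions per day

12 revolutions per day


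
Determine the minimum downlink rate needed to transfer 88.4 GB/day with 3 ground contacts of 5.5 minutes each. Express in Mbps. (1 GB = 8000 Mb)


total contact time = 3 * 5.5 * 60 = 990.0000 s
data = 88.4 GB = 707200.0000 Mb
rate = 707200.0000 / 990.0000 = 714.3434 Mbps

714.3434 Mbps


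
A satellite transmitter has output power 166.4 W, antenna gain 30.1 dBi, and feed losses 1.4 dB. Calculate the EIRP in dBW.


Pt = 166.4 W = 22.2115 dBW
EIRP = Pt_dBW + Gt - losses = 22.2115 + 30.1 - 1.4 = 50.9115 dBW

50.9115 dBW


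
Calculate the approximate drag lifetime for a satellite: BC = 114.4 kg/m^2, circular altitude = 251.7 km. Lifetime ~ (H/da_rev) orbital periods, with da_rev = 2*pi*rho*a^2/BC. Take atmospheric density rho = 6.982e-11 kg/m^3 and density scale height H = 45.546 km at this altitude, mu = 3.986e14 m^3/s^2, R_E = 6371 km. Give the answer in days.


a = R_E + alt = 6622.7000 km = 6.6227e+06 m
da_rev = 2*pi*rho*a^2/BC = 2*pi*6.982e-11*(6.6227e+06)^2/114.4 = 168.191426 m per revolution
N = H/da_rev = 45546.0000 m / 168.191426 m = 270.7986 revolutions
P = 2*pi*sqrt(a^3/mu) = 5363.6922 s
lifetime = N*P = 270.7986 * 5363.6922 = 1.4524802e+06 s = 16.8111 days

16.8111 days


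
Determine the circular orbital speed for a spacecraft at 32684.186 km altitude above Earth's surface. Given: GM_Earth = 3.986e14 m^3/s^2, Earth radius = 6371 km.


r = R_E + alt = 6371.0 + 32684.186 = 39055.1860 km = 3.9055186e+07 m
v = sqrt(mu/r) = sqrt(3.986e14 / 3.9055186e+07) = 3194.6942 m/s = 3.1947 km/s

3.1947 km/s


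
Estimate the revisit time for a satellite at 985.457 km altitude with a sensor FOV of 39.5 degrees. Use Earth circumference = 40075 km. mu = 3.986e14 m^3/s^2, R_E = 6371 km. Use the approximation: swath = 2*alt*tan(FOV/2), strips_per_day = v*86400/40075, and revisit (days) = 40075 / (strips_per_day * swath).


swath = 2*985.457*tan(0.3447025) = 707.6304 km
v = sqrt(mu/r) = 7360.9573 m/s = 7.3610 km/s
strips/day = v*86400/40075 = 7.3610*86400/40075 = 15.8699
coverage/day = strips * swath = 15.8699 * 707.6304 = 11230.0324 km
revisit = 40075 / 11230.0324 = 3.5686 days

3.5686 days


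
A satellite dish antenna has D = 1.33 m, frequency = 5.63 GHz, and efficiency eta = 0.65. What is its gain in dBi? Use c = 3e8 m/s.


lambda = c/f = 3e8 / 5.63e+09 = 0.05328597 m
G = eta*(pi*D/lambda)^2 = 0.65*(pi*1.33/0.05328597)^2
G = 3996.5998 (linear)
G = 10*log10(3996.5998) = 36.0169 dBi

36.0169 dBi


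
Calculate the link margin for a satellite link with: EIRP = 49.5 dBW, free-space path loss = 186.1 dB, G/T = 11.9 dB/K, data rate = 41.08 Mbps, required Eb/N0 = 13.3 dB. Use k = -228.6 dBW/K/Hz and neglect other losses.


C/N0 = EIRP - FSPL + G/T - k = 49.5 - 186.1 + 11.9 - (-228.6)
C/N0 = 103.9000 dB-Hz
R_b = 41.08 Mbps = 4.108e+07 bps -> 10*log10(R_b) = 76.1363 dB-Hz
Eb/N0 = C/N0 - 10*log10(R_b) = 103.9000 - 76.1363 = 27.7637 dB
Margin = Eb/N0 - Eb/N0_req = 27.7637 - 13.3 = 14.4637 dB (link closes)

14.4637 dB


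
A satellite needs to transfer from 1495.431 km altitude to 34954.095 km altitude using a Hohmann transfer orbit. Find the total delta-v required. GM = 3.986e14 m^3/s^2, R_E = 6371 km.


r1 = 7866.4310 km = 7.866431e+06 m
r2 = 41325.0950 km = 4.1325095e+07 m
dv1 = sqrt(mu/r1)*(sqrt(2*r2/(r1+r2)) - 1) = 2108.5586 m/s
dv2 = sqrt(mu/r2)*(1 - sqrt(2*r1/(r1+r2))) = 1349.3279 m/s
total dv = |dv1| + |dv2| = 2108.5586 + 1349.3279 = 3457.8866 m/s = 3.4579 km/s

3.4579 km/s


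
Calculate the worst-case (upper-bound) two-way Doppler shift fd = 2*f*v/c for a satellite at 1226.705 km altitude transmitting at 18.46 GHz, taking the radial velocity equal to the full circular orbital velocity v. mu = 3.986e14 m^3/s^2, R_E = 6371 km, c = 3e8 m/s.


r = 7.597705e+06 m
v = sqrt(mu/r) = 7243.1492 m/s (worst-case radial velocity)
f = 18.46 GHz = 1.846e+10 Hz
fd = 2*f*v/c = 2*1.846e+10*7243.1492/3.0e+08
fd = 891390.2333 Hz

891390.2333 Hz


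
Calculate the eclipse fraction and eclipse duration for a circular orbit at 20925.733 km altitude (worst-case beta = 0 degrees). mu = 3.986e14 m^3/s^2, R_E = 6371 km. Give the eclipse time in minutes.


r = 27296.7330 km
T = 748.0420 min
Eclipse fraction = arcsin(R_E/r)/pi = arcsin(6371.0000/27296.7330)/pi
= arcsin(0.2333979)/pi = 0.07498446
Eclipse duration = 0.07498446 * 748.0420 = 56.0915 min

56.0915 minutes


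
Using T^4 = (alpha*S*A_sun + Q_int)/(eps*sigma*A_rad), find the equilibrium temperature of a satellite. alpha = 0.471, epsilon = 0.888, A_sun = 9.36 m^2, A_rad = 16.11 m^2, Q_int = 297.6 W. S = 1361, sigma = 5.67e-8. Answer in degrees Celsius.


Numerator = alpha*S*A_sun + Q_int = 0.471*1361*9.36 + 297.6 = 6297.6502 W
Denominator = eps*sigma*A_rad = 0.888*5.67e-8*16.11 = 8.1113206e-07 W/K^4
T^4 = 7.7640257e+09 K^4
T = 296.8395 K = 23.6895 C

23.6895 degrees Celsius


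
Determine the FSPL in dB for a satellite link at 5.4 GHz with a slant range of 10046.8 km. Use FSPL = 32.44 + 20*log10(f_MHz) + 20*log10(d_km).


f = 5.4 GHz = 5400.0000 MHz
d = 10046.8 km
FSPL = 32.44 + 20*log10(5400.0000) + 20*log10(10046.8)
FSPL = 32.44 + 74.6479 + 80.0406
FSPL = 187.1284 dB

187.1284 dB


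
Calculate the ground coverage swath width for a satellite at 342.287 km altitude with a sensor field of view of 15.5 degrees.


FOV = 15.5 deg = 0.270526 rad
swath = 2 * alt * tan(FOV/2) = 2 * 342.287 * tan(0.135263)
swath = 2 * 342.287 * 0.136094
swath = 93.1664 km

93.1664 km


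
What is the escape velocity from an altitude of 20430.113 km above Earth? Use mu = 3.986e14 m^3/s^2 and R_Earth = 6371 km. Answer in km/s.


r = 6371.0 + 20430.113 = 26801.1130 km = 2.6801113e+07 m
v_esc = sqrt(2*mu/r) = sqrt(2*3.986e14 / 2.6801113e+07)
v_esc = 5453.9007 m/s = 5.4539 km/s

5.4539 km/s


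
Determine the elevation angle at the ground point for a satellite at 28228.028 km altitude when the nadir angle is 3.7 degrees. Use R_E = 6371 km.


r = R_E + alt = 34599.0280 km
Law of sines in the satellite / Earth-center / ground-point triangle:
  sin(nadir)/R_E = sin(90 + el)/r  =>  cos(el) = (r/R_E)*sin(nadir)
cos(el) = (34599.0280 / 6371.0000) * sin(3.7 deg) = 0.350456
el = arccos(0.350456) = 69.4848 deg
(Earth-central angle = 90 - nadir - el = 16.8152 deg)

69.4848 degrees


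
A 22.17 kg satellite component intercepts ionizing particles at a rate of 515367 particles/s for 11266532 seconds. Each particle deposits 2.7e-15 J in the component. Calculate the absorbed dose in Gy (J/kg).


Total energy deposited = rate * time * E_per
  = 515367 * 11266532 * 2.7e-15 = 0.01567728 J
Dose = E_total / mass = 0.01567728 / 22.17
Dose = 7.0713923e-04 Gy

7.0714e-04 Gy


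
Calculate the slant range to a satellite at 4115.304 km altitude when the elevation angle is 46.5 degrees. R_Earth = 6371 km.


h = 4115.304 km, el = 46.5 deg
d = -R_E*sin(el) + sqrt((R_E*sin(el))^2 + 2*R_E*h + h^2)
d = -6371.0000*sin(0.8115781) + sqrt((6371.0000*0.7253744)^2 + 2*6371.0000*4115.304 + 4115.304^2)
d = 4903.8643 km

4903.8643 km


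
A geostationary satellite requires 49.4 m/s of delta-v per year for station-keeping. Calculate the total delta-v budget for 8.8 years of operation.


dV = rate * years = 49.4 * 8.8
dV = 434.7200 m/s

434.7200 m/s


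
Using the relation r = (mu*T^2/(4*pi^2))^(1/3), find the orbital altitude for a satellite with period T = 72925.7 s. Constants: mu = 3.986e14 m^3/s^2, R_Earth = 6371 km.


T = 72925.7 s
r = (mu*T^2/(4*pi^2))^(1/3) = (3.986e14 * 72925.7^2 / (4*pi^2))^(1/3)
r = 3.7726477e+07 m = 37726.4775 km
alt = r - R_E = 37726.4775 - 6371 = 31355.4775 km

31355.4775 km


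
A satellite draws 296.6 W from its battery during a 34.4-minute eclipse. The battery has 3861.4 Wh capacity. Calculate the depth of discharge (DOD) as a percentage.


E_used = P * t / 60 = 296.6 * 34.4 / 60 = 170.0507 Wh
DOD = E_used / E_total * 100 = 170.0507 / 3861.4 * 100
DOD = 4.4039 %

4.4039 %


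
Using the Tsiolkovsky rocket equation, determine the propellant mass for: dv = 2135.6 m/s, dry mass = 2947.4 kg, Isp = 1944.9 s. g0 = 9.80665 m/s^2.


ve = Isp * g0 = 1944.9 * 9.80665 = 19072.953585 m/s
mass ratio = exp(dv/ve) = exp(2135.6/19072.953585) = 1.11847939
m_prop = m_dry * (mr - 1) = 2947.4 * (1.11847939 - 1)
m_prop = 349.2061 kg

349.2061 kg


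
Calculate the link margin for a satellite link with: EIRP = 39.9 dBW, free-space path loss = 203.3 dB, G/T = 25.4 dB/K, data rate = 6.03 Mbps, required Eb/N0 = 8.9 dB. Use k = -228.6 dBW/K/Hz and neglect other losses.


C/N0 = EIRP - FSPL + G/T - k = 39.9 - 203.3 + 25.4 - (-228.6)
C/N0 = 90.6000 dB-Hz
R_b = 6.03 Mbps = 6.03e+06 bps -> 10*log10(R_b) = 67.8032 dB-Hz
Eb/N0 = C/N0 - 10*log10(R_b) = 90.6000 - 67.8032 = 22.7968 dB
Margin = Eb/N0 - Eb/N0_req = 22.7968 - 8.9 = 13.8968 dB (link closes)

13.8968 dB


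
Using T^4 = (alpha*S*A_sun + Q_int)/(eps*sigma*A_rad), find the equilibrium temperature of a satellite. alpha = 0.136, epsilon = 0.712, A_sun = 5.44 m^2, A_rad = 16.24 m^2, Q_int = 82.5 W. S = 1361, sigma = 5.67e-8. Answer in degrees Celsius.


Numerator = alpha*S*A_sun + Q_int = 0.136*1361*5.44 + 82.5 = 1089.4222 W
Denominator = eps*sigma*A_rad = 0.712*5.67e-8*16.24 = 6.556153e-07 W/K^4
T^4 = 1.6616791e+09 K^4
T = 201.9002 K = -71.2498 C

-71.2498 degrees Celsius


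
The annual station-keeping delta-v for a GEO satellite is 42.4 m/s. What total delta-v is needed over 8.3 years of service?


dV = rate * years = 42.4 * 8.3
dV = 351.9200 m/s

351.9200 m/s


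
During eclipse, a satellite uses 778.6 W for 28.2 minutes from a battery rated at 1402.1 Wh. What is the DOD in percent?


E_used = P * t / 60 = 778.6 * 28.2 / 60 = 365.9420 Wh
DOD = E_used / E_total * 100 = 365.9420 / 1402.1 * 100
DOD = 26.0996 %

26.0996 %


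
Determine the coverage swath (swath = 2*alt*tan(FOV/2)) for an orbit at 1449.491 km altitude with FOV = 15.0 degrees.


FOV = 15.0 deg = 0.2617994 rad
swath = 2 * alt * tan(FOV/2) = 2 * 1449.491 * tan(0.1308997)
swath = 2 * 1449.491 * 0.1316525
swath = 381.6582 km

381.6582 km


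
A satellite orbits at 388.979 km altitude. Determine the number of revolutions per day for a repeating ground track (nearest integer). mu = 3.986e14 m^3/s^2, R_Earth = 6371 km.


r = 6.759979e+06 m
T = 2*pi*sqrt(r^3/mu) = 5531.3258 s = 92.1888 min
revs/day = 1440 / 92.1888 = 15.6201
Rounded: 16 revolutions per day

16 revolutions per day


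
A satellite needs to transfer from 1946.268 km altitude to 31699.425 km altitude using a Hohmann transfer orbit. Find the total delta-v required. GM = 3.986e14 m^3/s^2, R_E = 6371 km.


r1 = 8317.2680 km = 8.317268e+06 m
r2 = 38070.4250 km = 3.8070425e+07 m
dv1 = sqrt(mu/r1)*(sqrt(2*r2/(r1+r2)) - 1) = 1946.4826 m/s
dv2 = sqrt(mu/r2)*(1 - sqrt(2*r1/(r1+r2))) = 1298.0835 m/s
total dv = |dv1| + |dv2| = 1946.4826 + 1298.0835 = 3244.5661 m/s = 3.2446 km/s

3.2446 km/s


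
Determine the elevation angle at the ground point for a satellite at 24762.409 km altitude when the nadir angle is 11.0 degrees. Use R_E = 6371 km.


r = R_E + alt = 31133.4090 km
Law of sines in the satellite / Earth-center / ground-point triangle:
  sin(nadir)/R_E = sin(90 + el)/r  =>  cos(el) = (r/R_E)*sin(nadir)
cos(el) = (31133.4090 / 6371.0000) * sin(11.0 deg) = 0.9324336
el = arccos(0.9324336) = 21.1826 deg
(Earth-central angle = 90 - nadir - el = 57.8174 deg)

21.1826 degrees


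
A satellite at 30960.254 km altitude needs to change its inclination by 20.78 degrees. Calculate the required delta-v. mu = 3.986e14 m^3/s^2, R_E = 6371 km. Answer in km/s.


r = 37331.2540 km = 3.7331254e+07 m
V = sqrt(mu/r) = 3267.6261 m/s
di = 20.78 deg = 0.3626794 rad
dV = 2*V*sin(di/2) = 2*3267.6261*sin(0.1813397)
dV = 1178.6162 m/s = 1.1786 km/s

1.1786 km/s


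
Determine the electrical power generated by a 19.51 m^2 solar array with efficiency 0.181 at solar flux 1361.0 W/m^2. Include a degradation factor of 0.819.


P = area * eta * S * degradation
P = 19.51 * 0.181 * 1361.0 * 0.819
P = 3936.2065 W

3936.2065 W


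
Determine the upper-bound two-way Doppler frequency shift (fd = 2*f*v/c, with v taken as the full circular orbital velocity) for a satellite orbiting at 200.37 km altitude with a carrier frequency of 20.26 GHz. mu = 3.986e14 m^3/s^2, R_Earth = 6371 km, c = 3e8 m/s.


r = 6.57137e+06 m
v = sqrt(mu/r) = 7788.2644 m/s (worst-case radial velocity)
f = 20.26 GHz = 2.026e+10 Hz
fd = 2*f*v/c = 2*2.026e+10*7788.2644/3.0e+08
fd = 1.0519349e+06 Hz

1.0519e+06 Hz


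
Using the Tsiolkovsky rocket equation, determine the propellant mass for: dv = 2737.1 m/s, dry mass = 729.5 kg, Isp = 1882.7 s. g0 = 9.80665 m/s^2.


ve = Isp * g0 = 1882.7 * 9.80665 = 18462.979955 m/s
mass ratio = exp(dv/ve) = exp(2737.1/18462.979955) = 1.15980050
m_prop = m_dry * (mr - 1) = 729.5 * (1.15980050 - 1)
m_prop = 116.5745 kg

116.5745 kg


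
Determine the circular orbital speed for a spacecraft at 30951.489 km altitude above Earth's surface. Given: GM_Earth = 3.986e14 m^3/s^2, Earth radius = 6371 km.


r = R_E + alt = 6371.0 + 30951.489 = 37322.4890 km = 3.7322489e+07 m
v = sqrt(mu/r) = sqrt(3.986e14 / 3.7322489e+07) = 3268.0098 m/s = 3.2680 km/s

3.2680 km/s


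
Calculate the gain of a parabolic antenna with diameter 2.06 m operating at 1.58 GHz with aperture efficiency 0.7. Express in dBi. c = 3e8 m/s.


lambda = c/f = 3e8 / 1.58e+09 = 0.1898734 m
G = eta*(pi*D/lambda)^2 = 0.7*(pi*2.06/0.1898734)^2
G = 813.2122 (linear)
G = 10*log10(813.2122) = 29.1020 dBi

29.1020 dBi


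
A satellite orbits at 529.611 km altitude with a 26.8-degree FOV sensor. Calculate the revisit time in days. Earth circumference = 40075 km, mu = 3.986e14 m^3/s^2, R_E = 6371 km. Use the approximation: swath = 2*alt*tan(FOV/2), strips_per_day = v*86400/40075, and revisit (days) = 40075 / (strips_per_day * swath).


swath = 2*529.611*tan(0.2338741) = 252.3423 km
v = sqrt(mu/r) = 7600.1974 m/s = 7.6002 km/s
strips/day = v*86400/40075 = 7.6002*86400/40075 = 16.3857
coverage/day = strips * swath = 16.3857 * 252.3423 = 4134.8056 km
revisit = 40075 / 4134.8056 = 9.6921 days

9.6921 days


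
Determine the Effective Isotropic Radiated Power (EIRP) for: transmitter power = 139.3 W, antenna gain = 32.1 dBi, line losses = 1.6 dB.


Pt = 139.3 W = 21.4395 dBW
EIRP = Pt_dBW + Gt - losses = 21.4395 + 32.1 - 1.6 = 51.9395 dBW

51.9395 dBW


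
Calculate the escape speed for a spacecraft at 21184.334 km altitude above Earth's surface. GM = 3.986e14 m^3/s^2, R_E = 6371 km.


r = 6371.0 + 21184.334 = 27555.3340 km = 2.7555334e+07 m
v_esc = sqrt(2*mu/r) = sqrt(2*3.986e14 / 2.7555334e+07)
v_esc = 5378.7431 m/s = 5.3787 km/s

5.3787 km/s


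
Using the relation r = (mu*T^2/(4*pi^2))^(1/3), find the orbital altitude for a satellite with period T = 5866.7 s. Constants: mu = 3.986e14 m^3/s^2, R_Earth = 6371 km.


T = 5866.7 s
r = (mu*T^2/(4*pi^2))^(1/3) = (3.986e14 * 5866.7^2 / (4*pi^2))^(1/3)
r = 7.0305361e+06 m = 7030.5361 km
alt = r - R_E = 7030.5361 - 6371 = 659.5361 km

659.5361 km


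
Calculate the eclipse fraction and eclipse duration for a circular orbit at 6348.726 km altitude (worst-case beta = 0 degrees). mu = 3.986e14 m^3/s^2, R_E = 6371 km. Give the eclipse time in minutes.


r = 12719.7260 km
T = 237.9450 min
Eclipse fraction = arcsin(R_E/r)/pi = arcsin(6371.0000/12719.7260)/pi
= arcsin(0.5008756)/pi = 0.1669886
Eclipse duration = 0.1669886 * 237.9450 = 39.7341 min

39.7341 minutes


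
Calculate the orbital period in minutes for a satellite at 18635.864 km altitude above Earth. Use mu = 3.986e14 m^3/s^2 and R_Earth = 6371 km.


r = 25006.8640 km = 2.5006864e+07 m
T = 2*pi*sqrt(r^3/mu) = 2*pi*sqrt(1.5637874e+22 / 3.986e14)
T = 39355.0138 s = 655.9169 min

655.9169 minutes


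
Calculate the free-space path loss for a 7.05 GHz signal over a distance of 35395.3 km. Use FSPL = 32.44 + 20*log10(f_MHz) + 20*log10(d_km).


f = 7.05 GHz = 7050.0000 MHz
d = 35395.3 km
FSPL = 32.44 + 20*log10(7050.0000) + 20*log10(35395.3)
FSPL = 32.44 + 76.9638 + 90.9789
FSPL = 200.3827 dB

200.3827 dB


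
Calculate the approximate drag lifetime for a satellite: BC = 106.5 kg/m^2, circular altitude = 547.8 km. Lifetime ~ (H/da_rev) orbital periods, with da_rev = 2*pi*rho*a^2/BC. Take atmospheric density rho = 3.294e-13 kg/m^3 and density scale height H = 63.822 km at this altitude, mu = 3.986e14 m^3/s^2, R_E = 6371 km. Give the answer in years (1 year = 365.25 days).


a = R_E + alt = 6918.8000 km = 6.9188e+06 m
da_rev = 2*pi*rho*a^2/BC = 2*pi*3.294e-13*(6.9188e+06)^2/106.5 = 0.930283694 m per revolution
N = H/da_rev = 63822.0000 m / 0.930283694 m = 68604.8787 revolutions
P = 2*pi*sqrt(a^3/mu) = 5727.3983 s
lifetime = N*P = 68604.8787 * 5727.3983 = 3.9292747e+08 s = 4547.7716 days
years = 4547.7716 / 365.25 = 12.4511 years

12.4511 years


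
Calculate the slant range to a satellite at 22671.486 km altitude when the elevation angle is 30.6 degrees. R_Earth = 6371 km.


h = 22671.486 km, el = 30.6 deg
d = -R_E*sin(el) + sqrt((R_E*sin(el))^2 + 2*R_E*h + h^2)
d = -6371.0000*sin(0.5340708) + sqrt((6371.0000*0.5090414)^2 + 2*6371.0000*22671.486 + 22671.486^2)
d = 25276.9614 km

25276.9614 km


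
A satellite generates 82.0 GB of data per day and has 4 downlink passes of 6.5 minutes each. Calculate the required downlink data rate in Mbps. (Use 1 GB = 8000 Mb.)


total contact time = 4 * 6.5 * 60 = 1560.0000 s
data = 82.0 GB = 656000.0000 Mb
rate = 656000.0000 / 1560.0000 = 420.5128 Mbps

420.5128 Mbps


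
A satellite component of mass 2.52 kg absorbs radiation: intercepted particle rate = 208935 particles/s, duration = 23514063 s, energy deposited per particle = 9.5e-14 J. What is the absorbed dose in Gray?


Total energy deposited = rate * time * E_per
  = 208935 * 23514063 * 9.5e-14 = 0.4667265 J
Dose = E_total / mass = 0.4667265 / 2.52
Dose = 0.1852089 Gy

0.1852 Gy


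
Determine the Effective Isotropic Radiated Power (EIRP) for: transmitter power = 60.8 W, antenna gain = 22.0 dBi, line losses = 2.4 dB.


Pt = 60.8 W = 17.8390 dBW
EIRP = Pt_dBW + Gt - losses = 17.8390 + 22.0 - 2.4 = 37.4390 dBW

37.4390 dBW


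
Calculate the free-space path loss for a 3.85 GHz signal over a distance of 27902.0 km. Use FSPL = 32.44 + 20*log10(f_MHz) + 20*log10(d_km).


f = 3.85 GHz = 3850.0000 MHz
d = 27902.0 km
FSPL = 32.44 + 20*log10(3850.0000) + 20*log10(27902.0)
FSPL = 32.44 + 71.7092 + 88.9127
FSPL = 193.0619 dB

193.0619 dB


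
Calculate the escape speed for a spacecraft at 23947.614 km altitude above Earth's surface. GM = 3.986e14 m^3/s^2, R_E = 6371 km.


r = 6371.0 + 23947.614 = 30318.6140 km = 3.0318614e+07 m
v_esc = sqrt(2*mu/r) = sqrt(2*3.986e14 / 3.0318614e+07)
v_esc = 5127.7751 m/s = 5.1278 km/s

5.1278 km/s


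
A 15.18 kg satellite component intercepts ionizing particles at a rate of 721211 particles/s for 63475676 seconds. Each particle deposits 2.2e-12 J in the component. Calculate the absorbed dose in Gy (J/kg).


Total energy deposited = rate * time * E_per
  = 721211 * 63475676 * 2.2e-12 = 100.7146 J
Dose = E_total / mass = 100.7146 / 15.18
Dose = 6.6347 Gy

6.6347 Gy


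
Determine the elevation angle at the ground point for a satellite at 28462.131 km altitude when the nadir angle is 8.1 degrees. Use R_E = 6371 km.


r = R_E + alt = 34833.1310 km
Law of sines in the satellite / Earth-center / ground-point triangle:
  sin(nadir)/R_E = sin(90 + el)/r  =>  cos(el) = (r/R_E)*sin(nadir)
cos(el) = (34833.1310 / 6371.0000) * sin(8.1 deg) = 0.7703706
el = arccos(0.7703706) = 39.6128 deg
(Earth-central angle = 90 - nadir - el = 42.2872 deg)

39.6128 degrees


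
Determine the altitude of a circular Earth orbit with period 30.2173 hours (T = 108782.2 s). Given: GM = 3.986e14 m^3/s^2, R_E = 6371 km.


T = 108782.2 s
r = (mu*T^2/(4*pi^2))^(1/3) = (3.986e14 * 108782.2^2 / (4*pi^2))^(1/3)
r = 4.9252817e+07 m = 49252.8173 km
alt = r - R_E = 49252.8173 - 6371 = 42881.8173 km

42881.8173 km


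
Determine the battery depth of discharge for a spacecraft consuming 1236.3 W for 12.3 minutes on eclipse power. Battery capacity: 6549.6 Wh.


E_used = P * t / 60 = 1236.3 * 12.3 / 60 = 253.4415 Wh
DOD = E_used / E_total * 100 = 253.4415 / 6549.6 * 100
DOD = 3.8696 %

3.8696 %


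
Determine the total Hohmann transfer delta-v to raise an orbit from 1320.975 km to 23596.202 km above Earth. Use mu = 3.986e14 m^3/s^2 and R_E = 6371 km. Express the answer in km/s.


r1 = 7691.9750 km = 7.691975e+06 m
r2 = 29967.2020 km = 2.9967202e+07 m
dv1 = sqrt(mu/r1)*(sqrt(2*r2/(r1+r2)) - 1) = 1882.7638 m/s
dv2 = sqrt(mu/r2)*(1 - sqrt(2*r1/(r1+r2))) = 1316.0726 m/s
total dv = |dv1| + |dv2| = 1882.7638 + 1316.0726 = 3198.8363 m/s = 3.1988 km/s

3.1988 km/s


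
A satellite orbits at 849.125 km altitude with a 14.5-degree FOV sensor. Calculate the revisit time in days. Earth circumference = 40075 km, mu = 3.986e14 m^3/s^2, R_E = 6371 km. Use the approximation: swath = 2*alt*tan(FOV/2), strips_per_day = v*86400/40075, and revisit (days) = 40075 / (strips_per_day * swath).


swath = 2*849.125*tan(0.1265364) = 216.0447 km
v = sqrt(mu/r) = 7430.1279 m/s = 7.4301 km/s
strips/day = v*86400/40075 = 7.4301*86400/40075 = 16.0190
coverage/day = strips * swath = 16.0190 * 216.0447 = 3460.8286 km
revisit = 40075 / 3460.8286 = 11.5796 days

11.5796 days


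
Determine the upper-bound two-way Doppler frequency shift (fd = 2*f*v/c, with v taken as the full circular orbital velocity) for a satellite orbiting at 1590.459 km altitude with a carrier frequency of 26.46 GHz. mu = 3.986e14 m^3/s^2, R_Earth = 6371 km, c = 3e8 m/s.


r = 7.961459e+06 m
v = sqrt(mu/r) = 7075.7473 m/s (worst-case radial velocity)
f = 26.46 GHz = 2.646e+10 Hz
fd = 2*f*v/c = 2*2.646e+10*7075.7473/3.0e+08
fd = 1.2481618e+06 Hz

1.2482e+06 Hz


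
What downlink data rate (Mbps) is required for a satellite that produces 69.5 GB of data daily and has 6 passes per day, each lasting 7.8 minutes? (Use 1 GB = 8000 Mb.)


total contact time = 6 * 7.8 * 60 = 2808.0000 s
data = 69.5 GB = 556000.0000 Mb
rate = 556000.0000 / 2808.0000 = 198.0057 Mbps

198.0057 Mbps


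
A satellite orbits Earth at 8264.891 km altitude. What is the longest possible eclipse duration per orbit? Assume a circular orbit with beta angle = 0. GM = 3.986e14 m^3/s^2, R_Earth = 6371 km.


r = 14635.8910 km
T = 293.6897 min
Eclipse fraction = arcsin(R_E/r)/pi = arcsin(6371.0000/14635.8910)/pi
= arcsin(0.4352998)/pi = 0.1433576
Eclipse duration = 0.1433576 * 293.6897 = 42.1027 min

42.1027 minutes


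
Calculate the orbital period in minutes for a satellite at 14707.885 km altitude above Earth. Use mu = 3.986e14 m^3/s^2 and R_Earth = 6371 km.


r = 21078.8850 km = 2.1078885e+07 m
T = 2*pi*sqrt(r^3/mu) = 2*pi*sqrt(9.3657574e+21 / 3.986e14)
T = 30456.6879 s = 507.6115 min

507.6115 minutes


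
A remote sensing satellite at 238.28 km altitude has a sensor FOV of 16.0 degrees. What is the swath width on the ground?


FOV = 16.0 deg = 0.2792527 rad
swath = 2 * alt * tan(FOV/2) = 2 * 238.28 * tan(0.1396263)
swath = 2 * 238.28 * 0.1405408
swath = 66.9761 km

66.9761 km


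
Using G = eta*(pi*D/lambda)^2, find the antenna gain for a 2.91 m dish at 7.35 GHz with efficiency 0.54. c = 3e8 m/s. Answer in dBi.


lambda = c/f = 3e8 / 7.35e+09 = 0.04081633 m
G = eta*(pi*D/lambda)^2 = 0.54*(pi*2.91/0.04081633)^2
G = 27090.1651 (linear)
G = 10*log10(27090.1651) = 44.3281 dBi

44.3281 dBi


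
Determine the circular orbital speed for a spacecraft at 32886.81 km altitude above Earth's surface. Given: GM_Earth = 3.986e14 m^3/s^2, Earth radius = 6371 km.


r = R_E + alt = 6371.0 + 32886.81 = 39257.8100 km = 3.925781e+07 m
v = sqrt(mu/r) = sqrt(3.986e14 / 3.925781e+07) = 3186.4390 m/s = 3.1864 km/s

3.1864 km/s


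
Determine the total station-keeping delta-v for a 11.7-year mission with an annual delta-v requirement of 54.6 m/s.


dV = rate * years = 54.6 * 11.7
dV = 638.8200 m/s

638.8200 m/s


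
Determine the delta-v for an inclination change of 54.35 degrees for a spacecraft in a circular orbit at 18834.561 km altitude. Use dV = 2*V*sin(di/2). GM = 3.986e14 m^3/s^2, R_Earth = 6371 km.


r = 25205.5610 km = 2.5205561e+07 m
V = sqrt(mu/r) = 3976.6783 m/s
di = 54.35 deg = 0.9485864 rad
dV = 2*V*sin(di/2) = 2*3976.6783*sin(0.4742932)
dV = 3632.3760 m/s = 3.6324 km/s

3.6324 km/s


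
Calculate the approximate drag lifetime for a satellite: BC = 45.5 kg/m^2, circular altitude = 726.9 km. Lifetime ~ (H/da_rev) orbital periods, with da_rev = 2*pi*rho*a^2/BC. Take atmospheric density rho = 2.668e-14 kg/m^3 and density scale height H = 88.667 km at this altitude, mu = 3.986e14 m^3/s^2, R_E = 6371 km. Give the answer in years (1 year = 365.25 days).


a = R_E + alt = 7097.9000 km = 7.0979e+06 m
da_rev = 2*pi*rho*a^2/BC = 2*pi*2.668e-14*(7.0979e+06)^2/45.5 = 0.185615419 m per revolution
N = H/da_rev = 88667.0000 m / 0.185615419 m = 477691.9963 revolutions
P = 2*pi*sqrt(a^3/mu) = 5951.2204 s
lifetime = N*P = 477691.9963 * 5951.2204 = 2.8428504e+09 s = 32903.3607 days
years = 32903.3607 / 365.25 = 90.0845 years

90.0845 years


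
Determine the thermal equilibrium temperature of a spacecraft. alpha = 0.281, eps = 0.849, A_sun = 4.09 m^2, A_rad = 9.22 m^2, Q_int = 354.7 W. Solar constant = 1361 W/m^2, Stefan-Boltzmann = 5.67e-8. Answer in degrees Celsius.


Numerator = alpha*S*A_sun + Q_int = 0.281*1361*4.09 + 354.7 = 1918.8837 W
Denominator = eps*sigma*A_rad = 0.849*5.67e-8*9.22 = 4.4383513e-07 W/K^4
T^4 = 4.3234156e+09 K^4
T = 256.4229 K = -16.7271 C

-16.7271 degrees Celsius


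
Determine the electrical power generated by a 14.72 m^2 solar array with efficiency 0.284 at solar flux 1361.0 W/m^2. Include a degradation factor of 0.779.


P = area * eta * S * degradation
P = 14.72 * 0.284 * 1361.0 * 0.779
P = 4432.2243 W

4432.2243 W


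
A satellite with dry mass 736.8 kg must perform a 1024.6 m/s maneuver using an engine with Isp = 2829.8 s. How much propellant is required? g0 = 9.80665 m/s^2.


ve = Isp * g0 = 2829.8 * 9.80665 = 27750.858170 m/s
mass ratio = exp(dv/ve) = exp(1024.6/27750.858170) = 1.03761144
m_prop = m_dry * (mr - 1) = 736.8 * (1.03761144 - 1)
m_prop = 27.7121 kg

27.7121 kg


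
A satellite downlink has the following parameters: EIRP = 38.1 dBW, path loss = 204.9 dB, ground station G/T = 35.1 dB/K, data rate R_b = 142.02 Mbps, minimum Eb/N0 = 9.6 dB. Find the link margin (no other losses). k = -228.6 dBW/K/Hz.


C/N0 = EIRP - FSPL + G/T - k = 38.1 - 204.9 + 35.1 - (-228.6)
C/N0 = 96.9000 dB-Hz
R_b = 142.02 Mbps = 1.4202e+08 bps -> 10*log10(R_b) = 81.5235 dB-Hz
Eb/N0 = C/N0 - 10*log10(R_b) = 96.9000 - 81.5235 = 15.3765 dB
Margin = Eb/N0 - Eb/N0_req = 15.3765 - 9.6 = 5.7765 dB (link closes)

5.7765 dB


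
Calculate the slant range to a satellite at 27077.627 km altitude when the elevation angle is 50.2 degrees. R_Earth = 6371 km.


h = 27077.627 km, el = 50.2 deg
d = -R_E*sin(el) + sqrt((R_E*sin(el))^2 + 2*R_E*h + h^2)
d = -6371.0000*sin(0.8761553) + sqrt((6371.0000*0.7682835)^2 + 2*6371.0000*27077.627 + 27077.627^2)
d = 28304.3535 km

28304.3535 km


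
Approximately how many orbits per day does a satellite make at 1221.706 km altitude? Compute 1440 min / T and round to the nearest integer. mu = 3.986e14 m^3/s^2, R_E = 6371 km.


r = 7.592706e+06 m
T = 2*pi*sqrt(r^3/mu) = 6584.2467 s = 109.7374 min
revs/day = 1440 / 109.7374 = 13.1222
Rounded: 13 revolutions per day

13 revolutions per day


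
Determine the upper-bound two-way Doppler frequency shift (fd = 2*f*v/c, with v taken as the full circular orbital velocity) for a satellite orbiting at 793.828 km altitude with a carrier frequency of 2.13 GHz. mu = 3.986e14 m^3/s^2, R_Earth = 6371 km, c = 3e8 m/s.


r = 7.164828e+06 m
v = sqrt(mu/r) = 7458.7450 m/s (worst-case radial velocity)
f = 2.13 GHz = 2.13e+09 Hz
fd = 2*f*v/c = 2*2.13e+09*7458.7450/3.0e+08
fd = 105914.1797 Hz

105914.1797 Hz


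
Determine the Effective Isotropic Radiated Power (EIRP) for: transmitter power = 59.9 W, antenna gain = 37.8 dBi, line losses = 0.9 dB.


Pt = 59.9 W = 17.7743 dBW
EIRP = Pt_dBW + Gt - losses = 17.7743 + 37.8 - 0.9 = 54.6743 dBW

54.6743 dBW


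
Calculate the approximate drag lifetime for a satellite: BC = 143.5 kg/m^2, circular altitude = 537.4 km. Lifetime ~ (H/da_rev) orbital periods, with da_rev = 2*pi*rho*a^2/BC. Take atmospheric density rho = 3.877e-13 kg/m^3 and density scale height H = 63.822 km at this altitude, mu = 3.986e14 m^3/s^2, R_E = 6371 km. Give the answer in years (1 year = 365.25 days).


a = R_E + alt = 6908.4000 km = 6.9084e+06 m
da_rev = 2*pi*rho*a^2/BC = 2*pi*3.877e-13*(6.9084e+06)^2/143.5 = 0.810174779 m per revolution
N = H/da_rev = 63822.0000 m / 0.810174779 m = 78775.5947 revolutions
P = 2*pi*sqrt(a^3/mu) = 5714.4894 s
lifetime = N*P = 78775.5947 * 5714.4894 = 4.501623e+08 s = 5210.2118 days
years = 5210.2118 / 365.25 = 14.2648 years

14.2648 years


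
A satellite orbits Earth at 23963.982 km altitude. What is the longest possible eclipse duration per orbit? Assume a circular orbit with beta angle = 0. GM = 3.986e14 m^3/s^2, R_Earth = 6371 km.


r = 30334.9820 km
T = 876.3459 min
Eclipse fraction = arcsin(R_E/r)/pi = arcsin(6371.0000/30334.9820)/pi
= arcsin(0.2100216)/pi = 0.06735342
Eclipse duration = 0.06735342 * 876.3459 = 59.0249 min

59.0249 minutes


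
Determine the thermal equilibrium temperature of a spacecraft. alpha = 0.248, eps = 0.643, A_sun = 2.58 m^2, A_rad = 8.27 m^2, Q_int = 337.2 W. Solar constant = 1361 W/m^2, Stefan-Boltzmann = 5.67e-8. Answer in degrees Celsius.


Numerator = alpha*S*A_sun + Q_int = 0.248*1361*2.58 + 337.2 = 1208.0222 W
Denominator = eps*sigma*A_rad = 0.643*5.67e-8*8.27 = 3.0150849e-07 W/K^4
T^4 = 4.0065945e+09 K^4
T = 251.5903 K = -21.5597 C

-21.5597 degrees Celsius


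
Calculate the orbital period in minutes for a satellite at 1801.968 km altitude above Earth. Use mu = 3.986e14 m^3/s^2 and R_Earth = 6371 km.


r = 8172.9680 km = 8.172968e+06 m
T = 2*pi*sqrt(r^3/mu) = 2*pi*sqrt(5.4593306e+20 / 3.986e14)
T = 7353.2769 s = 122.5546 min

122.5546 minutes


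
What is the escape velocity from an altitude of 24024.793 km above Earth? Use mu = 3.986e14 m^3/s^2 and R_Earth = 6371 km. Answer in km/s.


r = 6371.0 + 24024.793 = 30395.7930 km = 3.0395793e+07 m
v_esc = sqrt(2*mu/r) = sqrt(2*3.986e14 / 3.0395793e+07)
v_esc = 5121.2610 m/s = 5.1213 km/s

5.1213 km/s


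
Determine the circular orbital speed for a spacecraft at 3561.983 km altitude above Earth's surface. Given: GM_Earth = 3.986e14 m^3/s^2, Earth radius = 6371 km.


r = R_E + alt = 6371.0 + 3561.983 = 9932.9830 km = 9.932983e+06 m
v = sqrt(mu/r) = sqrt(3.986e14 / 9.932983e+06) = 6334.7401 m/s = 6.3347 km/s

6.3347 km/s


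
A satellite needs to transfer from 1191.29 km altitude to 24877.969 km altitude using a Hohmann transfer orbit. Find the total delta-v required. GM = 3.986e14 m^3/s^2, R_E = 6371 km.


r1 = 7562.2900 km = 7.56229e+06 m
r2 = 31248.9690 km = 3.1248969e+07 m
dv1 = sqrt(mu/r1)*(sqrt(2*r2/(r1+r2)) - 1) = 1952.8020 m/s
dv2 = sqrt(mu/r2)*(1 - sqrt(2*r1/(r1+r2))) = 1341.9698 m/s
total dv = |dv1| + |dv2| = 1952.8020 + 1341.9698 = 3294.7718 m/s = 3.2948 km/s

3.2948 km/s


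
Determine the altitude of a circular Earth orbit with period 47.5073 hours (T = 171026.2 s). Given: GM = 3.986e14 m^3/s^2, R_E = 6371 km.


T = 171026.2 s
r = (mu*T^2/(4*pi^2))^(1/3) = (3.986e14 * 171026.2^2 / (4*pi^2))^(1/3)
r = 6.6593875e+07 m = 66593.8745 km
alt = r - R_E = 66593.8745 - 6371 = 60222.8745 km

60222.8745 km


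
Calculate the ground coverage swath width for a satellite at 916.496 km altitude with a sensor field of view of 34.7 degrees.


FOV = 34.7 deg = 0.6056293 rad
swath = 2 * alt * tan(FOV/2) = 2 * 916.496 * tan(0.3028146)
swath = 2 * 916.496 * 0.3124229
swath = 572.6687 km

572.6687 km


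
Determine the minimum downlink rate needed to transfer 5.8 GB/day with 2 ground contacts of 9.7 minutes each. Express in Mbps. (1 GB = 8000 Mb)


total contact time = 2 * 9.7 * 60 = 1164.0000 s
data = 5.8 GB = 46400.0000 Mb
rate = 46400.0000 / 1164.0000 = 39.8625 Mbps

39.8625 Mbps


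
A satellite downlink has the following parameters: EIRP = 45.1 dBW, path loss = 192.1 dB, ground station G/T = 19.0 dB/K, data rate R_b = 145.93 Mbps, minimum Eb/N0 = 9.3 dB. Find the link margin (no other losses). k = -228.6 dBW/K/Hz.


C/N0 = EIRP - FSPL + G/T - k = 45.1 - 192.1 + 19.0 - (-228.6)
C/N0 = 100.6000 dB-Hz
R_b = 145.93 Mbps = 1.4593e+08 bps -> 10*log10(R_b) = 81.6414 dB-Hz
Eb/N0 = C/N0 - 10*log10(R_b) = 100.6000 - 81.6414 = 18.9586 dB
Margin = Eb/N0 - Eb/N0_req = 18.9586 - 9.3 = 9.6586 dB (link closes)

9.6586 dB


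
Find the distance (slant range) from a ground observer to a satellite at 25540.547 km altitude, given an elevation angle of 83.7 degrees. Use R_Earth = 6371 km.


h = 25540.547 km, el = 83.7 deg
d = -R_E*sin(el) + sqrt((R_E*sin(el))^2 + 2*R_E*h + h^2)
d = -6371.0000*sin(1.4608) + sqrt((6371.0000*0.993961)^2 + 2*6371.0000*25540.547 + 25540.547^2)
d = 25571.3627 km

25571.3627 km


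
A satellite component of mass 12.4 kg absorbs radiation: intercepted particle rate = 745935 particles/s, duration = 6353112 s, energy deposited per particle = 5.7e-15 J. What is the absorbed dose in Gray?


Total energy deposited = rate * time * E_per
  = 745935 * 6353112 * 5.7e-15 = 0.02701235 J
Dose = E_total / mass = 0.02701235 / 12.4
Dose = 0.002178415 Gy

0.0022 Gy
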